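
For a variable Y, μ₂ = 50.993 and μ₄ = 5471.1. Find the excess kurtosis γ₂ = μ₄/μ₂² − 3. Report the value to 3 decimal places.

-0.896

μ₂² = 50.993² = 2600.28605
μ₄/μ₂² = 5471.1 / 2600.28605 = 2.10404
γ₂ = 2.10404 − 3 ≈ -0.896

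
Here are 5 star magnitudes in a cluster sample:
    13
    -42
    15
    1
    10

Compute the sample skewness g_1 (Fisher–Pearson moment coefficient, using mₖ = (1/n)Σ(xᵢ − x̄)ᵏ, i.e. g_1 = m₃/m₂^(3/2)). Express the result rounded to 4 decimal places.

-1.3230

x̄ = (13 - 42 + 15 + 1 + 10) / 5 = -0.6000
deviations (xᵢ − x̄): 13.6000, -41.4000, 15.6000, 1.6000, 10.6000
Σ(xᵢ − x̄)² = 2257.2000 ⇒ m₂ = 2257.2000/5 = 451.44000
Σ(xᵢ − x̄)³ = -63450.9600 ⇒ m₃ = -63450.9600/5 = -12690.19200
m₂^(3/2) = 451.44000^(1.5) = 9591.79870
g_1 = m₃ / m₂^(3/2) = -12690.19200 / 9591.79870 ≈ -1.3230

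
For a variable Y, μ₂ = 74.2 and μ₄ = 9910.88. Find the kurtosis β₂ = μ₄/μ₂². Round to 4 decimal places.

μ₂² = 74.2² = 5505.64000
μ₄/μ₂² = 9910.88 / 5505.64000 = 1.80013
β₂ ≈ 1.8001

1.8001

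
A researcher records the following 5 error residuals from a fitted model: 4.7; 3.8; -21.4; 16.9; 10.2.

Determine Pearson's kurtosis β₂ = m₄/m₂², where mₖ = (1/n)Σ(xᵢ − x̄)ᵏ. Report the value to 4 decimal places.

2.7195

x̄ = 2.8400
Σ(xᵢ − x̄)² = 843.8120 ⇒ m₂ = 168.76240
Σ(xᵢ − x̄)⁴ = 387273.4055 ⇒ m₄ = 77454.68109
m₂² = 28480.74765
β₂ = m₄/m₂² = 77454.68109 / 28480.74765 ≈ 2.7195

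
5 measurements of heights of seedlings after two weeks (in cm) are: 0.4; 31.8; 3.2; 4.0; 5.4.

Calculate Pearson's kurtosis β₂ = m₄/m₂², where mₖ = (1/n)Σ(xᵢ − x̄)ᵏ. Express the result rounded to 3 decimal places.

3.155

x̄ = 8.9600
Σ(xᵢ − x̄)² = 665.3920 ⇒ m₂ = 133.07840
Σ(xᵢ − x̄)⁴ = 279370.6307 ⇒ m₄ = 55874.12614
m₂² = 17709.86055
β₂ = m₄/m₂² = 55874.12614 / 17709.86055 ≈ 3.155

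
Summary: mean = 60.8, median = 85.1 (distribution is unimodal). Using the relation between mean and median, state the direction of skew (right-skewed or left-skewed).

mean − median = 60.8 − 85.1 = -24.3
mean < median ⇒ the longer tail is on the left ⇒ left-skewed (negatively skewed).

left-skewed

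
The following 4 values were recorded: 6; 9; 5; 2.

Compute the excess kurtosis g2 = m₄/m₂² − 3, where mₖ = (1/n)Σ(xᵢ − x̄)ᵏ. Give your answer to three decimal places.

x̄ = 5.5000
Σ(xᵢ − x̄)² = 25.0000 ⇒ m₂ = 6.25000
Σ(xᵢ − x̄)⁴ = 300.2500 ⇒ m₄ = 75.06250
m₂² = 39.06250
g2 = m₄/m₂² − 3 = 1.92160 − 3 ≈ -1.078

-1.078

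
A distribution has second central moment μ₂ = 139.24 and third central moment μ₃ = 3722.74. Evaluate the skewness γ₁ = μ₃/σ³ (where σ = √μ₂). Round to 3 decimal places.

σ = √μ₂ = √139.24 = 11.80000
σ³ = μ₂^(3/2) = 1643.03200
γ₁ = μ₃/σ³ = 3722.74 / 1643.03200 ≈ 2.266

2.266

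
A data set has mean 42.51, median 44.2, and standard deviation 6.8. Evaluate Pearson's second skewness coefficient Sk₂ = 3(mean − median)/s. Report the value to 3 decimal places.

-0.746

Sk₂ = 3(42.51 − 44.2) / 6.8 = 3 × -1.6900 / 6.8
    = -5.0700 / 6.8 ≈ -0.746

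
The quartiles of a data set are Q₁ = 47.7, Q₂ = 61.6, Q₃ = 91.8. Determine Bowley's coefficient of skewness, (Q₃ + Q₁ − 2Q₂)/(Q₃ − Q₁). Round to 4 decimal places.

0.3696

numerator: Q₃ + Q₁ − 2Q₂ = 91.8 + 47.7 − 2×61.6 = 16.3000
denominator: Q₃ − Q₁ = 91.8 − 47.7 = 44.1000
Bowley skewness = 16.3000 / 44.1000 ≈ 0.3696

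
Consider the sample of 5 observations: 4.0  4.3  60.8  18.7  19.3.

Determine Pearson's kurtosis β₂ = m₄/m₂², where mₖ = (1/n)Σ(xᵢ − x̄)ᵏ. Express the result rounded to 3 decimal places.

x̄ = 21.4200
Σ(xᵢ − x̄)² = 2159.2280 ⇒ m₂ = 431.84560
Σ(xᵢ − x̄)⁴ = 2582997.3052 ⇒ m₄ = 516599.46105
m₂² = 186490.62224
β₂ = m₄/m₂² = 516599.46105 / 186490.62224 ≈ 2.770

2.770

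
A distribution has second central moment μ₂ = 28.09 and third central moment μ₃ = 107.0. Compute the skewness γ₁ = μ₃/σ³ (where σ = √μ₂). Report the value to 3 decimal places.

σ = √μ₂ = √28.09 = 5.30000
σ³ = μ₂^(3/2) = 148.87700
γ₁ = μ₃/σ³ = 107.0 / 148.87700 ≈ 0.719

0.719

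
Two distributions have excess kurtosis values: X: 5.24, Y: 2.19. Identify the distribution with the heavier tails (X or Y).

X

Higher excess kurtosis ⇒ heavier tails relative to the normal distribution.
5.24 vs 2.19: the larger is 5.24, so X has heavier tails.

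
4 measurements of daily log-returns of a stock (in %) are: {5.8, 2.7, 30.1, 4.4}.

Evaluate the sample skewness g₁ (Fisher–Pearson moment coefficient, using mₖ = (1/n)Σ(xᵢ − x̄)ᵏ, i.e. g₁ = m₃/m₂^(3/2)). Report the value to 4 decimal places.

x̄ = (5.8 + 2.7 + 30.1 + 4.4) / 4 = 10.7500
deviations (xᵢ − x̄): -4.9500, -8.0500, 19.3500, -6.3500
Σ(xᵢ − x̄)² = 504.0500 ⇒ m₂ = 504.0500/4 = 126.01250
Σ(xᵢ − x̄)³ = 6346.0800 ⇒ m₃ = 6346.0800/4 = 1586.52000
m₂^(3/2) = 126.01250^(1.5) = 1414.55697
g₁ = m₃ / m₂^(3/2) = 1586.52000 / 1414.55697 ≈ 1.1216

1.1216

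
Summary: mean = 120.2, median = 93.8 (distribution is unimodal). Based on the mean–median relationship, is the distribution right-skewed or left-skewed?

right-skewed

mean − median = 120.2 − 93.8 = 26.4
mean > median ⇒ the longer tail is on the right ⇒ right-skewed (positively skewed).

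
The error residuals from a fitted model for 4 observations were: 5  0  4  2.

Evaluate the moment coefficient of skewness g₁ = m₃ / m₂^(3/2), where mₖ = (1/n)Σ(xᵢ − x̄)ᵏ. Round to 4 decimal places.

x̄ = (5 + 0 + 4 + 2) / 4 = 2.7500
deviations (xᵢ − x̄): 2.2500, -2.7500, 1.2500, -0.7500
Σ(xᵢ − x̄)² = 14.7500 ⇒ m₂ = 14.7500/4 = 3.68750
Σ(xᵢ − x̄)³ = -7.8750 ⇒ m₃ = -7.8750/4 = -1.96875
m₂^(3/2) = 3.68750^(1.5) = 7.08106
g₁ = m₃ / m₂^(3/2) = -1.96875 / 7.08106 ≈ -0.2780

-0.2780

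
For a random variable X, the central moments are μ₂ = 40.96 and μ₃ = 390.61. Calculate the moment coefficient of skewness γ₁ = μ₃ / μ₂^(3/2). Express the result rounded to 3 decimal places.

σ = √μ₂ = √40.96 = 6.40000
σ³ = μ₂^(3/2) = 262.14400
γ₁ = μ₃/σ³ = 390.61 / 262.14400 ≈ 1.490

1.490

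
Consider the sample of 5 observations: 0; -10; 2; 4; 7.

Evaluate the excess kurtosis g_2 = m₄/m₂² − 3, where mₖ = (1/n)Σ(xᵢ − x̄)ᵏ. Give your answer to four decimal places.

-0.4173

x̄ = 0.6000
Σ(xᵢ − x̄)² = 167.2000 ⇒ m₂ = 33.44000
Σ(xᵢ − x̄)⁴ = 14440.0960 ⇒ m₄ = 2888.01920
m₂² = 1118.23360
g_2 = m₄/m₂² − 3 = 2.58266 − 3 ≈ -0.4173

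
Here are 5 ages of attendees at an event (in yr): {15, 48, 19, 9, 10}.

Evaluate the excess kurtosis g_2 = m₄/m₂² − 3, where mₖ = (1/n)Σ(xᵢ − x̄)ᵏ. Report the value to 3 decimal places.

-0.061

x̄ = 20.2000
Σ(xᵢ − x̄)² = 1030.8000 ⇒ m₂ = 206.16000
Σ(xᵢ − x̄)⁴ = 624574.4160 ⇒ m₄ = 124914.88320
m₂² = 42501.94560
g_2 = m₄/m₂² − 3 = 2.93904 − 3 ≈ -0.061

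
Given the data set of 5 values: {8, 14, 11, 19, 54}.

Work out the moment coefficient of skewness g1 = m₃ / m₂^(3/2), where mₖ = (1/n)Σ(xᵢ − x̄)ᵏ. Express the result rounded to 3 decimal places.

1.331

x̄ = (8 + 14 + 11 + 19 + 54) / 5 = 21.2000
deviations (xᵢ − x̄): -13.2000, -7.2000, -10.2000, -2.2000, 32.8000
Σ(xᵢ − x̄)² = 1410.8000 ⇒ m₂ = 1410.8000/5 = 282.16000
Σ(xᵢ − x̄)³ = 31542.4800 ⇒ m₃ = 31542.4800/5 = 6308.49600
m₂^(3/2) = 282.16000^(1.5) = 4739.61614
g1 = m₃ / m₂^(3/2) = 6308.49600 / 4739.61614 ≈ 1.331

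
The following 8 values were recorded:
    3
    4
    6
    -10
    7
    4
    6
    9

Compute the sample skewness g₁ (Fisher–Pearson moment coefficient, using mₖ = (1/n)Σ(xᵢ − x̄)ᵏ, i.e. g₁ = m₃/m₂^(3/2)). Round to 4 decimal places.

-1.7801

x̄ = (3 + 4 + 6 - 10 + 7 + 4 + 6 + 9) / 8 = 3.6250
deviations (xᵢ − x̄): -0.6250, 0.3750, 2.3750, -13.6250, 3.3750, 0.3750, 2.3750, 5.3750
Σ(xᵢ − x̄)² = 237.8750 ⇒ m₂ = 237.8750/8 = 29.73438
Σ(xᵢ − x̄)³ = -2308.9688 ⇒ m₃ = -2308.9688/8 = -288.62109
m₂^(3/2) = 29.73438^(1.5) = 162.13927
g₁ = m₃ / m₂^(3/2) = -288.62109 / 162.13927 ≈ -1.7801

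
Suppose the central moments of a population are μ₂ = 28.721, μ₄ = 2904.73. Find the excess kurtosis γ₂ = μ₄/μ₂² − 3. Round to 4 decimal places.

0.5213

μ₂² = 28.721² = 824.89584
μ₄/μ₂² = 2904.73 / 824.89584 = 3.52133
γ₂ = 3.52133 − 3 ≈ 0.5213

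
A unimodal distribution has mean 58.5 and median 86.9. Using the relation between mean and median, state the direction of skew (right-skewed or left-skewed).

mean − median = 58.5 − 86.9 = -28.4
mean < median ⇒ the longer tail is on the left ⇒ left-skewed (negatively skewed).

left-skewed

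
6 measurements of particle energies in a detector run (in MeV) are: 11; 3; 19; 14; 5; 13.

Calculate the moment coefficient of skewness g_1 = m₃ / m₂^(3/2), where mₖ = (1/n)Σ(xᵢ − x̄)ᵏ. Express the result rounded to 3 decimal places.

-0.096

x̄ = (11 + 3 + 19 + 14 + 5 + 13) / 6 = 10.8333
deviations (xᵢ − x̄): 0.1667, -7.8333, 8.1667, 3.1667, -5.8333, 2.1667
Σ(xᵢ − x̄)² = 176.8333 ⇒ m₂ = 176.8333/6 = 29.47222
Σ(xᵢ − x̄)³ = -92.5556 ⇒ m₃ = -92.5556/6 = -15.42593
m₂^(3/2) = 29.47222^(1.5) = 159.99976
g_1 = m₃ / m₂^(3/2) = -15.42593 / 159.99976 ≈ -0.096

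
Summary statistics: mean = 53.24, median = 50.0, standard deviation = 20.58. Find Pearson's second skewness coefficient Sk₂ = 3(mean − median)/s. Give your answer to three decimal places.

Sk₂ = 3(53.24 − 50.0) / 20.58 = 3 × 3.2400 / 20.58
    = 9.7200 / 20.58 ≈ 0.472

0.472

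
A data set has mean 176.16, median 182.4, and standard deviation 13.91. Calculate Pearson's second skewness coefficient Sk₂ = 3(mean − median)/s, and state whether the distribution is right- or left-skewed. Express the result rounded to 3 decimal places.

Sk₂ = 3(176.16 − 182.4) / 13.91 = 3 × -6.2400 / 13.91
    = -18.7200 / 13.91 ≈ -1.346
Sk₂ < 0 ⇒ mean < median ⇒ left-skewed (negative skew).

-1.346, left-skewed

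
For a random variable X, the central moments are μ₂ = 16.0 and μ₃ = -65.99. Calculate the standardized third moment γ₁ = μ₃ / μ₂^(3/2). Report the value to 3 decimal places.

σ = √μ₂ = √16.0 = 4.00000
σ³ = μ₂^(3/2) = 64.00000
γ₁ = μ₃/σ³ = -65.99 / 64.00000 ≈ -1.031

-1.031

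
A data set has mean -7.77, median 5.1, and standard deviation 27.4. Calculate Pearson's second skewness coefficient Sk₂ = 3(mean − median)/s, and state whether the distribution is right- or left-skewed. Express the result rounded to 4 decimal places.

Sk₂ = 3(-7.77 − 5.1) / 27.4 = 3 × -12.8700 / 27.4
    = -38.6100 / 27.4 ≈ -1.4091
Sk₂ < 0 ⇒ mean < median ⇒ left-skewed (negative skew).

-1.4091, left-skewed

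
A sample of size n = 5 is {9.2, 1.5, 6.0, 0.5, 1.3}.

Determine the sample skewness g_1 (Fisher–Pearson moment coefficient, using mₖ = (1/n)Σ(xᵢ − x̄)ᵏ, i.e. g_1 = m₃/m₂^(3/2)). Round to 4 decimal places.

x̄ = (9.2 + 1.5 + 6.0 + 0.5 + 1.3) / 5 = 3.7000
deviations (xᵢ − x̄): 5.5000, -2.2000, 2.3000, -3.2000, -2.4000
Σ(xᵢ − x̄)² = 56.3800 ⇒ m₂ = 56.3800/5 = 11.27600
Σ(xᵢ − x̄)³ = 121.3020 ⇒ m₃ = 121.3020/5 = 24.26040
m₂^(3/2) = 11.27600^(1.5) = 37.86453
g_1 = m₃ / m₂^(3/2) = 24.26040 / 37.86453 ≈ 0.6407

0.6407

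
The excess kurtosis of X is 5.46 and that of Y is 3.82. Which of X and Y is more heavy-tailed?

Higher excess kurtosis ⇒ heavier tails relative to the normal distribution.
5.46 vs 3.82: the larger is 5.46, so X has heavier tails.

X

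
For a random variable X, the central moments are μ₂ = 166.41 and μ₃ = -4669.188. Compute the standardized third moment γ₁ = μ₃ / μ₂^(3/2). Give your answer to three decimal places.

-2.175

σ = √μ₂ = √166.41 = 12.90000
σ³ = μ₂^(3/2) = 2146.68900
γ₁ = μ₃/σ³ = -4669.188 / 2146.68900 ≈ -2.175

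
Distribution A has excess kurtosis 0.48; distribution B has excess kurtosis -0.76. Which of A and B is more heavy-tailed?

A

Higher excess kurtosis ⇒ heavier tails relative to the normal distribution.
0.48 vs -0.76: the larger is 0.48, so A has heavier tails. (A is leptokurtic — heavier-than-normal tails; the other is platykurtic.)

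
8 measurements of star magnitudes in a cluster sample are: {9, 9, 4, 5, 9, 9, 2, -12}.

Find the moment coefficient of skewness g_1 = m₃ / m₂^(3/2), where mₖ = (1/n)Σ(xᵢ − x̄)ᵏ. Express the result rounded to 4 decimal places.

x̄ = (9 + 9 + 4 + 5 + 9 + 9 + 2 - 12) / 8 = 4.3750
deviations (xᵢ − x̄): 4.6250, 4.6250, -0.3750, 0.6250, 4.6250, 4.6250, -2.3750, -16.3750
Σ(xᵢ − x̄)² = 359.8750 ⇒ m₂ = 359.8750/8 = 44.98438
Σ(xᵢ − x̄)³ = -4008.2813 ⇒ m₃ = -4008.2813/8 = -501.03516
m₂^(3/2) = 44.98438^(1.5) = 301.71197
g_1 = m₃ / m₂^(3/2) = -501.03516 / 301.71197 ≈ -1.6606

-1.6606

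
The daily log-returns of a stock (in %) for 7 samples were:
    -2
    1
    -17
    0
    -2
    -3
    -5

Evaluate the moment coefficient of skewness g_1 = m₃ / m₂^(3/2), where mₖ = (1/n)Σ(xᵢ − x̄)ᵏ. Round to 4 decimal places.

x̄ = (-2 + 1 - 17 + 0 - 2 - 3 - 5) / 7 = -4.0000
deviations (xᵢ − x̄): 2.0000, 5.0000, -13.0000, 4.0000, 2.0000, 1.0000, -1.0000
Σ(xᵢ − x̄)² = 220.0000 ⇒ m₂ = 220.0000/7 = 31.42857
Σ(xᵢ − x̄)³ = -1992.0000 ⇒ m₃ = -1992.0000/7 = -284.57143
m₂^(3/2) = 31.42857^(1.5) = 176.19231
g_1 = m₃ / m₂^(3/2) = -284.57143 / 176.19231 ≈ -1.6151

-1.6151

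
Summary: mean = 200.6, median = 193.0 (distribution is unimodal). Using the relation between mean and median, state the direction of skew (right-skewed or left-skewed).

right-skewed

mean − median = 200.6 − 193.0 = 7.6
mean > median ⇒ the longer tail is on the right ⇒ right-skewed (positively skewed).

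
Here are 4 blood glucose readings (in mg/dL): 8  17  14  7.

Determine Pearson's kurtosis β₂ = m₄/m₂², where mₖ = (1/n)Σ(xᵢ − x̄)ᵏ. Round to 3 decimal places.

x̄ = 11.5000
Σ(xᵢ − x̄)² = 69.0000 ⇒ m₂ = 17.25000
Σ(xᵢ − x̄)⁴ = 1514.2500 ⇒ m₄ = 378.56250
m₂² = 297.56250
β₂ = m₄/m₂² = 378.56250 / 297.56250 ≈ 1.272

1.272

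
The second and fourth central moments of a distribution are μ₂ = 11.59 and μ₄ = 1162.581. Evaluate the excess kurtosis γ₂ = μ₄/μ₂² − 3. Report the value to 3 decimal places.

5.655

μ₂² = 11.59² = 134.32810
μ₄/μ₂² = 1162.581 / 134.32810 = 8.65479
γ₂ = 8.65479 − 3 ≈ 5.655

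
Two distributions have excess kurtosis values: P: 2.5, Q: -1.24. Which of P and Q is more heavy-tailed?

Higher excess kurtosis ⇒ heavier tails relative to the normal distribution.
2.5 vs -1.24: the larger is 2.5, so P has heavier tails. (P is leptokurtic — heavier-than-normal tails; the other is platykurtic.)

P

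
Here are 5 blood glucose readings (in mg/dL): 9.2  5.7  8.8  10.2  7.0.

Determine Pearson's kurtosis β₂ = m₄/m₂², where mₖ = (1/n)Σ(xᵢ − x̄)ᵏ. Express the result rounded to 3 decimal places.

1.693

x̄ = 8.1800
Σ(xᵢ − x̄)² = 13.0480 ⇒ m₂ = 2.60960
Σ(xᵢ − x̄)⁴ = 57.6461 ⇒ m₄ = 11.52921
m₂² = 6.81001
β₂ = m₄/m₂² = 11.52921 / 6.81001 ≈ 1.693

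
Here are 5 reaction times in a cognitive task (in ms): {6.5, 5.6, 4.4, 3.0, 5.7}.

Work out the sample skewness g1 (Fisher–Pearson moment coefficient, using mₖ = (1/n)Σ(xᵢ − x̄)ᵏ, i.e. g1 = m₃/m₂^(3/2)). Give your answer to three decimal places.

-0.569

x̄ = (6.5 + 5.6 + 4.4 + 3.0 + 5.7) / 5 = 5.0400
deviations (xᵢ − x̄): 1.4600, 0.5600, -0.6400, -2.0400, 0.6600
Σ(xᵢ − x̄)² = 7.4520 ⇒ m₂ = 7.4520/5 = 1.49040
Σ(xᵢ − x̄)³ = -5.1766 ⇒ m₃ = -5.1766/5 = -1.03531
m₂^(3/2) = 1.49040^(1.5) = 1.81951
g1 = m₃ / m₂^(3/2) = -1.03531 / 1.81951 ≈ -0.569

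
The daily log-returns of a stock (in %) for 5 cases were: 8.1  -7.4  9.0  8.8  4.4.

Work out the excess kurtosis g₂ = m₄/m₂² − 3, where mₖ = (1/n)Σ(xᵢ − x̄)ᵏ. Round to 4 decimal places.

x̄ = 4.5800
Σ(xᵢ − x̄)² = 193.2880 ⇒ m₂ = 38.65760
Σ(xᵢ − x̄)⁴ = 21450.4383 ⇒ m₄ = 4290.08766
m₂² = 1494.41004
g₂ = m₄/m₂² − 3 = 2.87076 − 3 ≈ -0.1292

-0.1292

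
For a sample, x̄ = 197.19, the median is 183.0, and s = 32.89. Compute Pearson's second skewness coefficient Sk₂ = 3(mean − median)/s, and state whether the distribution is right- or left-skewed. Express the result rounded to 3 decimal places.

1.294, right-skewed

Sk₂ = 3(197.19 − 183.0) / 32.89 = 3 × 14.1900 / 32.89
    = 42.5700 / 32.89 ≈ 1.294
Sk₂ > 0 ⇒ mean > median ⇒ right-skewed (positive skew).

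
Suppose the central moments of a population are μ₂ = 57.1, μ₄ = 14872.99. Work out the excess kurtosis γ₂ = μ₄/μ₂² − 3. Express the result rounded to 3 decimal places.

μ₂² = 57.1² = 3260.41000
μ₄/μ₂² = 14872.99 / 3260.41000 = 4.56169
γ₂ = 4.56169 − 3 ≈ 1.562

1.562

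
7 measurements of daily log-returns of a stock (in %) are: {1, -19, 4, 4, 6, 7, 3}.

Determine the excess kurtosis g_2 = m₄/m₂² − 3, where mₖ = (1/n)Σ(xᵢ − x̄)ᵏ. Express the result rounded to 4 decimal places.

x̄ = 0.8571
Σ(xᵢ − x̄)² = 482.8571 ⇒ m₂ = 68.97959
Σ(xᵢ − x̄)⁴ = 157816.9913 ⇒ m₄ = 22545.28446
m₂² = 4758.18409
g_2 = m₄/m₂² − 3 = 4.73821 − 3 ≈ 1.7382

1.7382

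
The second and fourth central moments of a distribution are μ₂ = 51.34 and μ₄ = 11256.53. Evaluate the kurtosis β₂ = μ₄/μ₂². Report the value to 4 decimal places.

μ₂² = 51.34² = 2635.79560
μ₄/μ₂² = 11256.53 / 2635.79560 = 4.27064
β₂ ≈ 4.2706

4.2706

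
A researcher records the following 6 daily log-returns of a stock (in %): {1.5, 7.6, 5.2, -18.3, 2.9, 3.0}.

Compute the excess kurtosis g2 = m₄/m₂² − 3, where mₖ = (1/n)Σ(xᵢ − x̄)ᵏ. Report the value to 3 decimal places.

0.852

x̄ = 0.3167
Σ(xᵢ − x̄)² = 438.7483 ⇒ m₂ = 73.12472
Σ(xᵢ − x̄)⁴ = 123598.8859 ⇒ m₄ = 20599.81431
m₂² = 5347.22500
g2 = m₄/m₂² − 3 = 3.85243 − 3 ≈ 0.852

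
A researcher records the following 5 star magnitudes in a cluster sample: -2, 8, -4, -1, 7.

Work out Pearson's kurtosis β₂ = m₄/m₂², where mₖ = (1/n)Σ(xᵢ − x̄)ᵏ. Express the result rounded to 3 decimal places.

x̄ = 1.6000
Σ(xᵢ − x̄)² = 121.2000 ⇒ m₂ = 24.24000
Σ(xᵢ − x̄)⁴ = 3725.1360 ⇒ m₄ = 745.02720
m₂² = 587.57760
β₂ = m₄/m₂² = 745.02720 / 587.57760 ≈ 1.268

1.268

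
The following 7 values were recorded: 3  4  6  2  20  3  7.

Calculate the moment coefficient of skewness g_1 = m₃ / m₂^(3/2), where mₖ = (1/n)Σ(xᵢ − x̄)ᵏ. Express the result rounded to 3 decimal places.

x̄ = (3 + 4 + 6 + 2 + 20 + 3 + 7) / 7 = 6.4286
deviations (xᵢ − x̄): -3.4286, -2.4286, -0.4286, -4.4286, 13.5714, -3.4286, 0.5714
Σ(xᵢ − x̄)² = 233.7143 ⇒ m₂ = 233.7143/7 = 33.38776
Σ(xᵢ − x̄)³ = 2317.9592 ⇒ m₃ = 2317.9592/7 = 331.13703
m₂^(3/2) = 33.38776^(1.5) = 192.92159
g_1 = m₃ / m₂^(3/2) = 331.13703 / 192.92159 ≈ 1.716

1.716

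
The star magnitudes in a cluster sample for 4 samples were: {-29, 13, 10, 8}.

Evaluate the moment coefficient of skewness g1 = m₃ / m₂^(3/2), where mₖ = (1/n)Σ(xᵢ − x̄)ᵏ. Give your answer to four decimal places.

x̄ = (-29 + 13 + 10 + 8) / 4 = 0.5000
deviations (xᵢ − x̄): -29.5000, 12.5000, 9.5000, 7.5000
Σ(xᵢ − x̄)² = 1173.0000 ⇒ m₂ = 1173.0000/4 = 293.25000
Σ(xᵢ − x̄)³ = -22440.0000 ⇒ m₃ = -22440.0000/4 = -5610.00000
m₂^(3/2) = 293.25000^(1.5) = 5021.77247
g1 = m₃ / m₂^(3/2) = -5610.00000 / 5021.77247 ≈ -1.1171

-1.1171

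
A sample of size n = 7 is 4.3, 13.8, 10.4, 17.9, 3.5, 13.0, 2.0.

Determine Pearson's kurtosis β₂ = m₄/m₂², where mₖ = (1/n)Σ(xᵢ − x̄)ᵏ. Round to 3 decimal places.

x̄ = 9.2714
Σ(xᵢ − x̄)² = 221.0343 ⇒ m₂ = 31.57633
Σ(xᵢ − x̄)⁴ = 10674.5847 ⇒ m₄ = 1524.94068
m₂² = 997.06440
β₂ = m₄/m₂² = 1524.94068 / 997.06440 ≈ 1.529

1.529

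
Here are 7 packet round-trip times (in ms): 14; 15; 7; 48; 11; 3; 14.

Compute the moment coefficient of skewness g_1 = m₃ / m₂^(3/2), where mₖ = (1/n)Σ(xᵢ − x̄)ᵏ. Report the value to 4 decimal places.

x̄ = (14 + 15 + 7 + 48 + 11 + 3 + 14) / 7 = 16.0000
deviations (xᵢ − x̄): -2.0000, -1.0000, -9.0000, 32.0000, -5.0000, -13.0000, -2.0000
Σ(xᵢ − x̄)² = 1308.0000 ⇒ m₂ = 1308.0000/7 = 186.85714
Σ(xᵢ − x̄)³ = 29700.0000 ⇒ m₃ = 29700.0000/7 = 4242.85714
m₂^(3/2) = 186.85714^(1.5) = 2554.25679
g_1 = m₃ / m₂^(3/2) = 4242.85714 / 2554.25679 ≈ 1.6611

1.6611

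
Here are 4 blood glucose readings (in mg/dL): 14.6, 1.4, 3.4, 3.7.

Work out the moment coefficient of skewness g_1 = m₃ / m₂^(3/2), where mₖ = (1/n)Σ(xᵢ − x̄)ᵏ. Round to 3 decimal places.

x̄ = (14.6 + 1.4 + 3.4 + 3.7) / 4 = 5.7750
deviations (xᵢ − x̄): 8.8250, -4.3750, -2.3750, -2.0750
Σ(xᵢ − x̄)² = 106.9675 ⇒ m₂ = 106.9675/4 = 26.74187
Σ(xᵢ − x̄)³ = 581.2256 ⇒ m₃ = 581.2256/4 = 145.30641
m₂^(3/2) = 26.74187^(1.5) = 138.28905
g_1 = m₃ / m₂^(3/2) = 145.30641 / 138.28905 ≈ 1.051

1.051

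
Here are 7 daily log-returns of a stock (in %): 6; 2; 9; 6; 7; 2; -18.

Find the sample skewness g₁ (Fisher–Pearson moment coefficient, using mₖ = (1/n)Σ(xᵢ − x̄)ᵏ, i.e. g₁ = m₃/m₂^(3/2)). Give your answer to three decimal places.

x̄ = (6 + 2 + 9 + 6 + 7 + 2 - 18) / 7 = 2.0000
deviations (xᵢ − x̄): 4.0000, 0.0000, 7.0000, 4.0000, 5.0000, 0.0000, -20.0000
Σ(xᵢ − x̄)² = 506.0000 ⇒ m₂ = 506.0000/7 = 72.28571
Σ(xᵢ − x̄)³ = -7404.0000 ⇒ m₃ = -7404.0000/7 = -1057.71429
m₂^(3/2) = 72.28571^(1.5) = 614.58041
g₁ = m₃ / m₂^(3/2) = -1057.71429 / 614.58041 ≈ -1.721

-1.721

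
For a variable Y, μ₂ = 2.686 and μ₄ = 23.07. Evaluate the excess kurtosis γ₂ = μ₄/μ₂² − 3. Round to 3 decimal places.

μ₂² = 2.686² = 7.21460
μ₄/μ₂² = 23.07 / 7.21460 = 3.19768
γ₂ = 3.19768 − 3 ≈ 0.198

0.198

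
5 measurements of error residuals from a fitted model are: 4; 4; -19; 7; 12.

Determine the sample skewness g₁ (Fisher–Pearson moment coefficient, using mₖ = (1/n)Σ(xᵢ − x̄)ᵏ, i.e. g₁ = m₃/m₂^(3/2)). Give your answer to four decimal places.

-1.2109

x̄ = (4 + 4 - 19 + 7 + 12) / 5 = 1.6000
deviations (xᵢ − x̄): 2.4000, 2.4000, -20.6000, 5.4000, 10.4000
Σ(xᵢ − x̄)² = 573.2000 ⇒ m₂ = 573.2000/5 = 114.64000
Σ(xᵢ − x̄)³ = -7431.8400 ⇒ m₃ = -7431.8400/5 = -1486.36800
m₂^(3/2) = 114.64000^(1.5) = 1227.45129
g₁ = m₃ / m₂^(3/2) = -1486.36800 / 1227.45129 ≈ -1.2109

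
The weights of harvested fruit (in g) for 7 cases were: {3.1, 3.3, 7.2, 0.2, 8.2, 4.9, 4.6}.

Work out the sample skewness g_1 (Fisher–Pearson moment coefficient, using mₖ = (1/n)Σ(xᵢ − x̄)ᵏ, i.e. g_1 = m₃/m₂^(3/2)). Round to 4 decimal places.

x̄ = (3.1 + 3.3 + 7.2 + 0.2 + 8.2 + 4.9 + 4.6) / 7 = 4.5000
deviations (xᵢ − x̄): -1.4000, -1.2000, 2.7000, -4.3000, 3.7000, 0.4000, 0.1000
Σ(xᵢ − x̄)² = 43.0400 ⇒ m₂ = 43.0400/7 = 6.14857
Σ(xᵢ − x̄)³ = -13.5780 ⇒ m₃ = -13.5780/7 = -1.93971
m₂^(3/2) = 6.14857^(1.5) = 15.24619
g_1 = m₃ / m₂^(3/2) = -1.93971 / 15.24619 ≈ -0.1272

-0.1272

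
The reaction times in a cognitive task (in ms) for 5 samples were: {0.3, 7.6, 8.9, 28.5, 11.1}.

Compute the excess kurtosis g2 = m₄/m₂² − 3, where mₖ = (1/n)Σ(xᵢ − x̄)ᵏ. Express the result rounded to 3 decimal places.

x̄ = 11.2800
Σ(xᵢ − x̄)² = 436.3280 ⇒ m₂ = 87.26560
Σ(xᵢ − x̄)⁴ = 102679.3851 ⇒ m₄ = 20535.87703
m₂² = 7615.28494
g2 = m₄/m₂² − 3 = 2.69667 − 3 ≈ -0.303

-0.303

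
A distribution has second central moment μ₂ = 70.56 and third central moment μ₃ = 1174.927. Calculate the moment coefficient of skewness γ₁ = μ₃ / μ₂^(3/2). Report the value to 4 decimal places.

1.9823

σ = √μ₂ = √70.56 = 8.40000
σ³ = μ₂^(3/2) = 592.70400
γ₁ = μ₃/σ³ = 1174.927 / 592.70400 ≈ 1.9823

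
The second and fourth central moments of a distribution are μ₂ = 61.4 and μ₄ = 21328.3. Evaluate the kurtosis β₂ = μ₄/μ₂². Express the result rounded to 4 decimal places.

μ₂² = 61.4² = 3769.96000
μ₄/μ₂² = 21328.3 / 3769.96000 = 5.65743
β₂ ≈ 5.6574

5.6574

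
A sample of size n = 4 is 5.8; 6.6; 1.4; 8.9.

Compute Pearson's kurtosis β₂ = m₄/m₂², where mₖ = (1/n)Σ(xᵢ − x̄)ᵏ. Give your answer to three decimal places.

2.029

x̄ = 5.6750
Σ(xᵢ − x̄)² = 29.5475 ⇒ m₂ = 7.38688
Σ(xᵢ − x̄)⁴ = 442.9038 ⇒ m₄ = 110.72595
m₂² = 54.56592
β₂ = m₄/m₂² = 110.72595 / 54.56592 ≈ 2.029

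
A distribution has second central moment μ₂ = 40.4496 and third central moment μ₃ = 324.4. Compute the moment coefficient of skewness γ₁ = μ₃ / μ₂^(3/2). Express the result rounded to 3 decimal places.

σ = √μ₂ = √40.4496 = 6.36000
σ³ = μ₂^(3/2) = 257.25946
γ₁ = μ₃/σ³ = 324.4 / 257.25946 ≈ 1.261

1.261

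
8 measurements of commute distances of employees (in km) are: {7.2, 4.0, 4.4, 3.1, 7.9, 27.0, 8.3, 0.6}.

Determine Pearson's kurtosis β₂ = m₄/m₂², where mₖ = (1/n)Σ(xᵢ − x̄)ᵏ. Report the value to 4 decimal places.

x̄ = 7.8125
Σ(xᵢ − x̄)² = 469.1888 ⇒ m₂ = 58.64859
Σ(xᵢ − x̄)⁴ = 139088.2550 ⇒ m₄ = 17386.03188
m₂² = 3439.65755
β₂ = m₄/m₂² = 17386.03188 / 3439.65755 ≈ 5.0546

5.0546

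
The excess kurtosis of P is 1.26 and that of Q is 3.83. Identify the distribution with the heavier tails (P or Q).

Q

Higher excess kurtosis ⇒ heavier tails relative to the normal distribution.
1.26 vs 3.83: the larger is 3.83, so Q has heavier tails.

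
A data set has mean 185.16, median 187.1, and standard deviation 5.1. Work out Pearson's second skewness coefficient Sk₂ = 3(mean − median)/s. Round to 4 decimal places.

Sk₂ = 3(185.16 − 187.1) / 5.1 = 3 × -1.9400 / 5.1
    = -5.8200 / 5.1 ≈ -1.1412

-1.1412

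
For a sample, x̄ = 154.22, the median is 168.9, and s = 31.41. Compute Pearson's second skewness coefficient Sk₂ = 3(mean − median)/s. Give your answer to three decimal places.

-1.402

Sk₂ = 3(154.22 − 168.9) / 31.41 = 3 × -14.6800 / 31.41
    = -44.0400 / 31.41 ≈ -1.402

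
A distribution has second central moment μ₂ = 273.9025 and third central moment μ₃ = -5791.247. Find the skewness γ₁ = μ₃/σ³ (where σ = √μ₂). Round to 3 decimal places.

σ = √μ₂ = √273.9025 = 16.55000
σ³ = μ₂^(3/2) = 4533.08637
γ₁ = μ₃/σ³ = -5791.247 / 4533.08637 ≈ -1.278

-1.278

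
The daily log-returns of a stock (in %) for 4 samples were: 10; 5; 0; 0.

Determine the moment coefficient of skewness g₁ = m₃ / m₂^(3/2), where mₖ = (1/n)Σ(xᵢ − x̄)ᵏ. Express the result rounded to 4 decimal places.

0.4934

x̄ = (10 + 5 + 0 + 0) / 4 = 3.7500
deviations (xᵢ − x̄): 6.2500, 1.2500, -3.7500, -3.7500
Σ(xᵢ − x̄)² = 68.7500 ⇒ m₂ = 68.7500/4 = 17.18750
Σ(xᵢ − x̄)³ = 140.6250 ⇒ m₃ = 140.6250/4 = 35.15625
m₂^(3/2) = 17.18750^(1.5) = 71.25561
g₁ = m₃ / m₂^(3/2) = 35.15625 / 71.25561 ≈ 0.4934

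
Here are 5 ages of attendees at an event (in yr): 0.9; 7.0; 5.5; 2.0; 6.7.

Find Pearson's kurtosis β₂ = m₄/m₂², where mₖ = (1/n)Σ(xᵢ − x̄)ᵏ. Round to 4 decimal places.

x̄ = 4.4200
Σ(xᵢ − x̄)² = 31.2680 ⇒ m₂ = 6.25360
Σ(xᵢ − x̄)⁴ = 260.5109 ⇒ m₄ = 52.10219
m₂² = 39.10751
β₂ = m₄/m₂² = 52.10219 / 39.10751 ≈ 1.3323

1.3323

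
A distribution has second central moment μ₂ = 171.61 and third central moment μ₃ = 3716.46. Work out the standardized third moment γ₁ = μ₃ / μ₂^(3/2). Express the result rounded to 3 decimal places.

σ = √μ₂ = √171.61 = 13.10000
σ³ = μ₂^(3/2) = 2248.09100
γ₁ = μ₃/σ³ = 3716.46 / 2248.09100 ≈ 1.653

1.653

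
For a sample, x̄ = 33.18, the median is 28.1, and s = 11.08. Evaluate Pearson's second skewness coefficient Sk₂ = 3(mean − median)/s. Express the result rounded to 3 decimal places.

Sk₂ = 3(33.18 − 28.1) / 11.08 = 3 × 5.0800 / 11.08
    = 15.2400 / 11.08 ≈ 1.375

1.375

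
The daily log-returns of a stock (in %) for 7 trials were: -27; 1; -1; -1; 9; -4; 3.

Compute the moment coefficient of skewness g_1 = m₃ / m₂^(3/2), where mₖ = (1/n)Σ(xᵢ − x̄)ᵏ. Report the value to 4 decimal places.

-1.4715

x̄ = (-27 + 1 - 1 - 1 + 9 - 4 + 3) / 7 = -2.8571
deviations (xᵢ − x̄): -24.1429, 3.8571, 1.8571, 1.8571, 11.8571, -1.1429, 5.8571
Σ(xᵢ − x̄)² = 780.8571 ⇒ m₂ = 780.8571/7 = 111.55102
Σ(xᵢ − x̄)³ = -12135.6735 ⇒ m₃ = -12135.6735/7 = -1733.66764
m₂^(3/2) = 111.55102^(1.5) = 1178.17640
g_1 = m₃ / m₂^(3/2) = -1733.66764 / 1178.17640 ≈ -1.4715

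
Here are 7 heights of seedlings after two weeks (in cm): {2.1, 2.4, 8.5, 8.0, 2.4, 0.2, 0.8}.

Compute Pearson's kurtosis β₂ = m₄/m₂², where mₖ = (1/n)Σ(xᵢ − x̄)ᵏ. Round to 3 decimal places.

1.861

x̄ = 3.4857
Σ(xᵢ − x̄)² = 67.8086 ⇒ m₂ = 9.68694
Σ(xᵢ − x̄)⁴ = 1222.5143 ⇒ m₄ = 174.64490
m₂² = 93.83678
β₂ = m₄/m₂² = 174.64490 / 93.83678 ≈ 1.861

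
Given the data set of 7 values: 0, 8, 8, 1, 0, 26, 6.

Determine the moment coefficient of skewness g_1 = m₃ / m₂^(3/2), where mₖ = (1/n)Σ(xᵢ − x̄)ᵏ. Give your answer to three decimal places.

x̄ = (0 + 8 + 8 + 1 + 0 + 26 + 6) / 7 = 7.0000
deviations (xᵢ − x̄): -7.0000, 1.0000, 1.0000, -6.0000, -7.0000, 19.0000, -1.0000
Σ(xᵢ − x̄)² = 498.0000 ⇒ m₂ = 498.0000/7 = 71.14286
Σ(xᵢ − x̄)³ = 5958.0000 ⇒ m₃ = 5958.0000/7 = 851.14286
m₂^(3/2) = 71.14286^(1.5) = 600.06315
g_1 = m₃ / m₂^(3/2) = 851.14286 / 600.06315 ≈ 1.418

1.418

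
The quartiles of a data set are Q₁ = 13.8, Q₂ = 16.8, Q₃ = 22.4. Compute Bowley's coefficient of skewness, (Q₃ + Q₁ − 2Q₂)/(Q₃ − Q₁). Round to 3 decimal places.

0.302

numerator: Q₃ + Q₁ − 2Q₂ = 22.4 + 13.8 − 2×16.8 = 2.6000
denominator: Q₃ − Q₁ = 22.4 − 13.8 = 8.6000
Bowley skewness = 2.6000 / 8.6000 ≈ 0.302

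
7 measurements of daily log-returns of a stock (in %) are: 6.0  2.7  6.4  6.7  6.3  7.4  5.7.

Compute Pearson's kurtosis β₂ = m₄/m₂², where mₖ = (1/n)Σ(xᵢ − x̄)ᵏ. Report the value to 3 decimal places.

x̄ = 5.8857
Σ(xᵢ − x̄)² = 13.5886 ⇒ m₂ = 1.94122
Σ(xᵢ − x̄)⁴ = 108.7962 ⇒ m₄ = 15.54231
m₂² = 3.76835
β₂ = m₄/m₂² = 15.54231 / 3.76835 ≈ 4.124

4.124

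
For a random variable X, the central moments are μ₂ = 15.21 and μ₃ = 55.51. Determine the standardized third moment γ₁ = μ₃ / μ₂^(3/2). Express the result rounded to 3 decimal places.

σ = √μ₂ = √15.21 = 3.90000
σ³ = μ₂^(3/2) = 59.31900
γ₁ = μ₃/σ³ = 55.51 / 59.31900 ≈ 0.936

0.936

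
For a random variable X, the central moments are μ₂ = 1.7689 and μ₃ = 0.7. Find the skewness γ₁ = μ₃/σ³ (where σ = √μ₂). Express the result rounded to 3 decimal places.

0.298

σ = √μ₂ = √1.7689 = 1.33000
σ³ = μ₂^(3/2) = 2.35264
γ₁ = μ₃/σ³ = 0.7 / 2.35264 ≈ 0.298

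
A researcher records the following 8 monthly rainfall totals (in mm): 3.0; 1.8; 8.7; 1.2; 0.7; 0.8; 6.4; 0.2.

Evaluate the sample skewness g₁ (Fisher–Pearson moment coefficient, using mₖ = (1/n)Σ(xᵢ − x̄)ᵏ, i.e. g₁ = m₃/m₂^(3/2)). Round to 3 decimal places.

1.054

x̄ = (3.0 + 1.8 + 8.7 + 1.2 + 0.7 + 0.8 + 6.4 + 0.2) / 8 = 2.8500
deviations (xᵢ − x̄): 0.1500, -1.0500, 5.8500, -1.6500, -2.1500, -2.0500, 3.5500, -2.6500
Σ(xᵢ − x̄)² = 66.5200 ⇒ m₂ = 66.5200/8 = 8.31500
Σ(xᵢ − x̄)³ = 202.1310 ⇒ m₃ = 202.1310/8 = 25.26637
m₂^(3/2) = 8.31500^(1.5) = 23.97692
g₁ = m₃ / m₂^(3/2) = 25.26637 / 23.97692 ≈ 1.054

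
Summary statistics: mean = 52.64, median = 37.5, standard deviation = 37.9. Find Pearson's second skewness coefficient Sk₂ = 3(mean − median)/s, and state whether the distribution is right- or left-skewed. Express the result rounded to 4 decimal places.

1.1984, right-skewed

Sk₂ = 3(52.64 − 37.5) / 37.9 = 3 × 15.1400 / 37.9
    = 45.4200 / 37.9 ≈ 1.1984
Sk₂ > 0 ⇒ mean > median ⇒ right-skewed (positive skew).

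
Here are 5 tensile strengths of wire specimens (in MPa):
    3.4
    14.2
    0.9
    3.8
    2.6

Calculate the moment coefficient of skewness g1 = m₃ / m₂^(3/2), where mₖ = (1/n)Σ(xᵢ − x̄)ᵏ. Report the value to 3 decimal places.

x̄ = (3.4 + 14.2 + 0.9 + 3.8 + 2.6) / 5 = 4.9800
deviations (xᵢ − x̄): -1.5800, 9.2200, -4.0800, -1.1800, -2.3800
Σ(xᵢ − x̄)² = 111.2080 ⇒ m₂ = 111.2080/5 = 22.24160
Σ(xᵢ − x̄)³ = 696.7915 ⇒ m₃ = 696.7915/5 = 139.35830
m₂^(3/2) = 22.24160^(1.5) = 104.89361
g1 = m₃ / m₂^(3/2) = 139.35830 / 104.89361 ≈ 1.329

1.329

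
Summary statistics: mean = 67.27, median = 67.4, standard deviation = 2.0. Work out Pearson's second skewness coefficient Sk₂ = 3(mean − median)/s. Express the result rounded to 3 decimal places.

-0.195

Sk₂ = 3(67.27 − 67.4) / 2.0 = 3 × -0.1300 / 2.0
    = -0.3900 / 2.0 ≈ -0.195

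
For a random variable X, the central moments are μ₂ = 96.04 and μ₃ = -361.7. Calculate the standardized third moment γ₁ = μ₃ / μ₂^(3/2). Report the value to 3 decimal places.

σ = √μ₂ = √96.04 = 9.80000
σ³ = μ₂^(3/2) = 941.19200
γ₁ = μ₃/σ³ = -361.7 / 941.19200 ≈ -0.384

-0.384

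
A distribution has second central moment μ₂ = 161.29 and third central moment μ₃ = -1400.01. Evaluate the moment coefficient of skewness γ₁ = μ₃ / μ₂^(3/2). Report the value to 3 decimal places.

-0.683

σ = √μ₂ = √161.29 = 12.70000
σ³ = μ₂^(3/2) = 2048.38300
γ₁ = μ₃/σ³ = -1400.01 / 2048.38300 ≈ -0.683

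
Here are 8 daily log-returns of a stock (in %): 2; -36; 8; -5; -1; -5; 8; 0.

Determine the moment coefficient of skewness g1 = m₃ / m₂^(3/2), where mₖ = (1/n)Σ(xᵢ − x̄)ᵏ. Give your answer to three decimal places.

-1.697

x̄ = (2 - 36 + 8 - 5 - 1 - 5 + 8 + 0) / 8 = -3.6250
deviations (xᵢ − x̄): 5.6250, -32.3750, 11.6250, -1.3750, 2.6250, -1.3750, 11.6250, 3.6250
Σ(xᵢ − x̄)² = 1373.8750 ⇒ m₂ = 1373.8750/8 = 171.73438
Σ(xᵢ − x̄)³ = -30553.0313 ⇒ m₃ = -30553.0313/8 = -3819.12891
m₂^(3/2) = 171.73438^(1.5) = 2250.53541
g1 = m₃ / m₂^(3/2) = -3819.12891 / 2250.53541 ≈ -1.697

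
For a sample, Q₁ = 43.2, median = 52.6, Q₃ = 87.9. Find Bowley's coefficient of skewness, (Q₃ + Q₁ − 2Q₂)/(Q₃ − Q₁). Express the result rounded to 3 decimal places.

numerator: Q₃ + Q₁ − 2Q₂ = 87.9 + 43.2 − 2×52.6 = 25.9000
denominator: Q₃ − Q₁ = 87.9 − 43.2 = 44.7000
Bowley skewness = 25.9000 / 44.7000 ≈ 0.579

0.579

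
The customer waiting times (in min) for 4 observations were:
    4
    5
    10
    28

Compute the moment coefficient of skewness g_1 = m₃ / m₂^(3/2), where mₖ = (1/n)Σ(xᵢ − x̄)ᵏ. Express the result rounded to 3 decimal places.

x̄ = (4 + 5 + 10 + 28) / 4 = 11.7500
deviations (xᵢ − x̄): -7.7500, -6.7500, -1.7500, 16.2500
Σ(xᵢ − x̄)² = 372.7500 ⇒ m₂ = 372.7500/4 = 93.18750
Σ(xᵢ − x̄)³ = 3512.6250 ⇒ m₃ = 3512.6250/4 = 878.15625
m₂^(3/2) = 93.18750^(1.5) = 899.57316
g_1 = m₃ / m₂^(3/2) = 878.15625 / 899.57316 ≈ 0.976

0.976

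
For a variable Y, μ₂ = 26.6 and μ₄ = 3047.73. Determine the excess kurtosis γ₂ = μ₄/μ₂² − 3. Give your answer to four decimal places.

μ₂² = 26.6² = 707.56000
μ₄/μ₂² = 3047.73 / 707.56000 = 4.30738
γ₂ = 4.30738 − 3 ≈ 1.3074

1.3074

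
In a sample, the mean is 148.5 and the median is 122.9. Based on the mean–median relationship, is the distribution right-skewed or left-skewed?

right-skewed

mean − median = 148.5 − 122.9 = 25.6
mean > median ⇒ the longer tail is on the right ⇒ right-skewed (positively skewed).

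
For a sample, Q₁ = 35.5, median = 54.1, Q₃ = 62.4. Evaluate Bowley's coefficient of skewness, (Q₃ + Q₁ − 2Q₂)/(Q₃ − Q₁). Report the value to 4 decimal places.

numerator: Q₃ + Q₁ − 2Q₂ = 62.4 + 35.5 − 2×54.1 = -10.3000
denominator: Q₃ − Q₁ = 62.4 − 35.5 = 26.9000
Bowley skewness = -10.3000 / 26.9000 ≈ -0.3829

-0.3829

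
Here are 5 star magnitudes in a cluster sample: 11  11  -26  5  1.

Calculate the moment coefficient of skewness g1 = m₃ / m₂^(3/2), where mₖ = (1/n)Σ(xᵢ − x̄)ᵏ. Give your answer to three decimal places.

-1.229

x̄ = (11 + 11 - 26 + 5 + 1) / 5 = 0.4000
deviations (xᵢ − x̄): 10.6000, 10.6000, -26.4000, 4.6000, 0.6000
Σ(xᵢ − x̄)² = 943.2000 ⇒ m₂ = 943.2000/5 = 188.64000
Σ(xᵢ − x̄)³ = -15920.1600 ⇒ m₃ = -15920.1600/5 = -3184.03200
m₂^(3/2) = 188.64000^(1.5) = 2590.90018
g1 = m₃ / m₂^(3/2) = -3184.03200 / 2590.90018 ≈ -1.229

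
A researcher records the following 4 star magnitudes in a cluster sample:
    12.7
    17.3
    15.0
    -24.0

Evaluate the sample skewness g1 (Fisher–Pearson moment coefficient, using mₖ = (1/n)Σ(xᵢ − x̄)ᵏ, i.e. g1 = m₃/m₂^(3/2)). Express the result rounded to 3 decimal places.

x̄ = (12.7 + 17.3 + 15.0 - 24.0) / 4 = 5.2500
deviations (xᵢ − x̄): 7.4500, 12.0500, 9.7500, -29.2500
Σ(xᵢ − x̄)² = 1151.3300 ⇒ m₂ = 1151.3300/4 = 287.83250
Σ(xᵢ − x̄)³ = -21935.1600 ⇒ m₃ = -21935.1600/4 = -5483.79000
m₂^(3/2) = 287.83250^(1.5) = 4883.25884
g1 = m₃ / m₂^(3/2) = -5483.79000 / 4883.25884 ≈ -1.123

-1.123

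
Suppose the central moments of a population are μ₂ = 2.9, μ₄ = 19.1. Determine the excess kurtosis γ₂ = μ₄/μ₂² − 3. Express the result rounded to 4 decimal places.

-0.7289

μ₂² = 2.9² = 8.41000
μ₄/μ₂² = 19.1 / 8.41000 = 2.27111
γ₂ = 2.27111 − 3 ≈ -0.7289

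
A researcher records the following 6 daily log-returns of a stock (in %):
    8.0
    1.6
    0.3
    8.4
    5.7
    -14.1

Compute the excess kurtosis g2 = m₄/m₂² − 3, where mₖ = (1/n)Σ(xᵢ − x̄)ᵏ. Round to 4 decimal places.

x̄ = 1.6500
Σ(xᵢ − x̄)² = 352.1750 ⇒ m₂ = 58.69583
Σ(xᵢ − x̄)⁴ = 65509.2128 ⇒ m₄ = 10918.20214
m₂² = 3445.20085
g2 = m₄/m₂² − 3 = 3.16910 − 3 ≈ 0.1691

0.1691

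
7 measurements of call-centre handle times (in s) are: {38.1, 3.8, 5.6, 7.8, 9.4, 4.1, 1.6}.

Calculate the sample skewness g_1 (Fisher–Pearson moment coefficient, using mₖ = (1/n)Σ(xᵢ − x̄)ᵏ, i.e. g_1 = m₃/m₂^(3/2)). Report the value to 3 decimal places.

x̄ = (38.1 + 3.8 + 5.6 + 7.8 + 9.4 + 4.1 + 1.6) / 7 = 10.0571
deviations (xᵢ − x̄): 28.0429, -6.2571, -4.4571, -2.2571, -0.6571, -5.9571, -8.4571
Σ(xᵢ − x̄)² = 957.9571 ⇒ m₂ = 957.9571/7 = 136.85102
Σ(xᵢ − x̄)³ = 20891.3595 ⇒ m₃ = 20891.3595/7 = 2984.47992
m₂^(3/2) = 136.85102^(1.5) = 1600.92896
g_1 = m₃ / m₂^(3/2) = 2984.47992 / 1600.92896 ≈ 1.864

1.864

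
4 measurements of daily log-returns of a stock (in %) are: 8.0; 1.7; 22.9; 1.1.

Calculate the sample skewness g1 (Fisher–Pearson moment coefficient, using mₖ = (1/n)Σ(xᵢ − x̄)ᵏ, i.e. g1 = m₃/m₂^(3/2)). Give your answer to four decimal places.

0.8617

x̄ = (8.0 + 1.7 + 22.9 + 1.1) / 4 = 8.4250
deviations (xᵢ − x̄): -0.4250, -6.7250, 14.4750, -7.3250
Σ(xᵢ − x̄)² = 308.5875 ⇒ m₂ = 308.5875/4 = 77.14687
Σ(xᵢ − x̄)³ = 2335.6369 ⇒ m₃ = 2335.6369/4 = 583.90922
m₂^(3/2) = 77.14687^(1.5) = 677.60641
g1 = m₃ / m₂^(3/2) = 583.90922 / 677.60641 ≈ 0.8617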